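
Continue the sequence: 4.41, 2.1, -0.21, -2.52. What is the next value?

Differences: 2.1 - 4.41 = -2.31
This is an arithmetic sequence with common difference d = -2.31.
Next term = -2.52 + -2.31 = -4.83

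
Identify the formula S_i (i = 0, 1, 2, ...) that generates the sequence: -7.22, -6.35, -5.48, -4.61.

Check differences: -6.35 - -7.22 = 0.87
-5.48 - -6.35 = 0.87
Common difference d = 0.87.
First term a = -7.22.
Formula: S_i = -7.22 + 0.87*i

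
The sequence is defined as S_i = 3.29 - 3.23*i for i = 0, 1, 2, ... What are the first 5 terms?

This is an arithmetic sequence.
i=0: S_0 = 3.29 + -3.23*0 = 3.29
i=1: S_1 = 3.29 + -3.23*1 = 0.06
i=2: S_2 = 3.29 + -3.23*2 = -3.17
i=3: S_3 = 3.29 + -3.23*3 = -6.4
i=4: S_4 = 3.29 + -3.23*4 = -9.63
The first 5 terms are: [3.29, 0.06, -3.17, -6.4, -9.63]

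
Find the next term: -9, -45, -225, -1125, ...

Ratios: -45 / -9 = 5.0
This is a geometric sequence with common ratio r = 5.
Next term = -1125 * 5 = -5625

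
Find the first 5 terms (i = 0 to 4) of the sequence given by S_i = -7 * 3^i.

This is a geometric sequence.
i=0: S_0 = -7 * 3^0 = -7
i=1: S_1 = -7 * 3^1 = -21
i=2: S_2 = -7 * 3^2 = -63
i=3: S_3 = -7 * 3^3 = -189
i=4: S_4 = -7 * 3^4 = -567
The first 5 terms are: [-7, -21, -63, -189, -567]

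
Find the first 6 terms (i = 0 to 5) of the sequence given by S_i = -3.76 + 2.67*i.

This is an arithmetic sequence.
i=0: S_0 = -3.76 + 2.67*0 = -3.76
i=1: S_1 = -3.76 + 2.67*1 = -1.09
i=2: S_2 = -3.76 + 2.67*2 = 1.58
i=3: S_3 = -3.76 + 2.67*3 = 4.25
i=4: S_4 = -3.76 + 2.67*4 = 6.92
i=5: S_5 = -3.76 + 2.67*5 = 9.59
The first 6 terms are: [-3.76, -1.09, 1.58, 4.25, 6.92, 9.59]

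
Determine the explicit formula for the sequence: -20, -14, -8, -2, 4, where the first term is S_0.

Check differences: -14 - -20 = 6
-8 - -14 = 6
Common difference d = 6.
First term a = -20.
Formula: S_i = -20 + 6*i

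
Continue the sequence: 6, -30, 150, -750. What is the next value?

Ratios: -30 / 6 = -5.0
This is a geometric sequence with common ratio r = -5.
Next term = -750 * -5 = 3750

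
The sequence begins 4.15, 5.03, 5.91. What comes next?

Differences: 5.03 - 4.15 = 0.88
This is an arithmetic sequence with common difference d = 0.88.
Next term = 5.91 + 0.88 = 6.79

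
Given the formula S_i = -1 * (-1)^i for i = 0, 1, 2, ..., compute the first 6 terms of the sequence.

This is a geometric sequence.
i=0: S_0 = -1 * (-1)^0 = -1
i=1: S_1 = -1 * (-1)^1 = 1
i=2: S_2 = -1 * (-1)^2 = -1
i=3: S_3 = -1 * (-1)^3 = 1
i=4: S_4 = -1 * (-1)^4 = -1
i=5: S_5 = -1 * (-1)^5 = 1
The first 6 terms are: [-1, 1, -1, 1, -1, 1]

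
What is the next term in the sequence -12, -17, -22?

Differences: -17 - -12 = -5
This is an arithmetic sequence with common difference d = -5.
Next term = -22 + -5 = -27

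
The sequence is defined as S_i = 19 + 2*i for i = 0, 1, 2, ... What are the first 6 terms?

This is an arithmetic sequence.
i=0: S_0 = 19 + 2*0 = 19
i=1: S_1 = 19 + 2*1 = 21
i=2: S_2 = 19 + 2*2 = 23
i=3: S_3 = 19 + 2*3 = 25
i=4: S_4 = 19 + 2*4 = 27
i=5: S_5 = 19 + 2*5 = 29
The first 6 terms are: [19, 21, 23, 25, 27, 29]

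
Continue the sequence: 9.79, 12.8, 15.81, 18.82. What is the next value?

Differences: 12.8 - 9.79 = 3.01
This is an arithmetic sequence with common difference d = 3.01.
Next term = 18.82 + 3.01 = 21.83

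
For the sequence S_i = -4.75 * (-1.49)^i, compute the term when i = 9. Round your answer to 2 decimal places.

S_9 = -4.75 * (-1.49)^9 ≈ -4.75 * -36.1973 ≈ 171.94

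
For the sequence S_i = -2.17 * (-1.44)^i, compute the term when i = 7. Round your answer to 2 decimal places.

S_7 = -2.17 * (-1.44)^7 ≈ -2.17 * -12.8392 ≈ 27.86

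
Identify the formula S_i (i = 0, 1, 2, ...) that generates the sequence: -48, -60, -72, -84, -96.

Check differences: -60 - -48 = -12
-72 - -60 = -12
Common difference d = -12.
First term a = -48.
Formula: S_i = -48 - 12*i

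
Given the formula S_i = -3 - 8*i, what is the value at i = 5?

S_5 = -3 + -8*5 = -3 + -40 = -43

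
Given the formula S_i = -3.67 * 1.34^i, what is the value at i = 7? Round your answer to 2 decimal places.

S_7 = -3.67 * 1.34^7 ≈ -3.67 * 7.7577 ≈ -28.47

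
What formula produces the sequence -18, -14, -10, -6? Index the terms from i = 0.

Check differences: -14 - -18 = 4
-10 - -14 = 4
Common difference d = 4.
First term a = -18.
Formula: S_i = -18 + 4*i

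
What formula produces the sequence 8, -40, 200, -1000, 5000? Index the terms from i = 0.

Check ratios: -40 / 8 = -5.0
Common ratio r = -5.
First term a = 8.
Formula: S_i = 8 * (-5)^i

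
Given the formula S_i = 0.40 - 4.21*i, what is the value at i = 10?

S_10 = 0.4 + -4.21*10 = 0.4 + -42.1 = -41.7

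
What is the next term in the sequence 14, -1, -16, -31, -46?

Differences: -1 - 14 = -15
This is an arithmetic sequence with common difference d = -15.
Next term = -46 + -15 = -61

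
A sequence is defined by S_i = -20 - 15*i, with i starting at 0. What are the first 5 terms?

This is an arithmetic sequence.
i=0: S_0 = -20 + -15*0 = -20
i=1: S_1 = -20 + -15*1 = -35
i=2: S_2 = -20 + -15*2 = -50
i=3: S_3 = -20 + -15*3 = -65
i=4: S_4 = -20 + -15*4 = -80
The first 5 terms are: [-20, -35, -50, -65, -80]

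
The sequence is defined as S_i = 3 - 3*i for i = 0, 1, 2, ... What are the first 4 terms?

This is an arithmetic sequence.
i=0: S_0 = 3 + -3*0 = 3
i=1: S_1 = 3 + -3*1 = 0
i=2: S_2 = 3 + -3*2 = -3
i=3: S_3 = 3 + -3*3 = -6
The first 4 terms are: [3, 0, -3, -6]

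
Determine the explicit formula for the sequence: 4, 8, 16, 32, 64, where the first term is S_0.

Check ratios: 8 / 4 = 2.0
Common ratio r = 2.
First term a = 4.
Formula: S_i = 4 * 2^i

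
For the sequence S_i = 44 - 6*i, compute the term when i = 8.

S_8 = 44 + -6*8 = 44 + -48 = -4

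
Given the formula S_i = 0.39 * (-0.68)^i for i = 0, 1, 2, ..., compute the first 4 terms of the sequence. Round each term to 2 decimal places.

This is a geometric sequence.
i=0: S_0 = 0.39 * (-0.68)^0 = 0.39
i=1: S_1 = 0.39 * (-0.68)^1 ≈ -0.27
i=2: S_2 = 0.39 * (-0.68)^2 ≈ 0.18
i=3: S_3 = 0.39 * (-0.68)^3 ≈ -0.12
The first 4 terms are: [0.39, -0.27, 0.18, -0.12]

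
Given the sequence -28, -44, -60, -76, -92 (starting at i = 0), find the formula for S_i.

Check differences: -44 - -28 = -16
-60 - -44 = -16
Common difference d = -16.
First term a = -28.
Formula: S_i = -28 - 16*i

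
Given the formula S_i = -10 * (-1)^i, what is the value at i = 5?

S_5 = -10 * (-1)^5 = -10 * -1 = 10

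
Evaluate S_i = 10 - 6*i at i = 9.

S_9 = 10 + -6*9 = 10 + -54 = -44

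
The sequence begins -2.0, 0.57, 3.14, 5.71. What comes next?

Differences: 0.57 - -2.0 = 2.57
This is an arithmetic sequence with common difference d = 2.57.
Next term = 5.71 + 2.57 = 8.28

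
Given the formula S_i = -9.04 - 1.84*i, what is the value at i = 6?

S_6 = -9.04 + -1.84*6 = -9.04 + -11.04 = -20.08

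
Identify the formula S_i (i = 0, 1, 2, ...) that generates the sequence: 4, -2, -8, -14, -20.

Check differences: -2 - 4 = -6
-8 - -2 = -6
Common difference d = -6.
First term a = 4.
Formula: S_i = 4 - 6*i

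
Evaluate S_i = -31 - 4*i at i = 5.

S_5 = -31 + -4*5 = -31 + -20 = -51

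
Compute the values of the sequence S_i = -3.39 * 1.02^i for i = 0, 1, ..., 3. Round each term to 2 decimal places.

This is a geometric sequence.
i=0: S_0 = -3.39 * 1.02^0 = -3.39
i=1: S_1 = -3.39 * 1.02^1 ≈ -3.46
i=2: S_2 = -3.39 * 1.02^2 ≈ -3.53
i=3: S_3 = -3.39 * 1.02^3 ≈ -3.6
The first 4 terms are: [-3.39, -3.46, -3.53, -3.6]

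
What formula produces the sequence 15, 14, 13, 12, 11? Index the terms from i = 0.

Check differences: 14 - 15 = -1
13 - 14 = -1
Common difference d = -1.
First term a = 15.
Formula: S_i = 15 - 1*i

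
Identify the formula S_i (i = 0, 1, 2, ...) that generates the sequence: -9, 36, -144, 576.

Check ratios: 36 / -9 = -4.0
Common ratio r = -4.
First term a = -9.
Formula: S_i = -9 * (-4)^i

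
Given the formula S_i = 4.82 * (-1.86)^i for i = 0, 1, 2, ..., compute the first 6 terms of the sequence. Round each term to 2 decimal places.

This is a geometric sequence.
i=0: S_0 = 4.82 * (-1.86)^0 = 4.82
i=1: S_1 = 4.82 * (-1.86)^1 ≈ -8.97
i=2: S_2 = 4.82 * (-1.86)^2 ≈ 16.68
i=3: S_3 = 4.82 * (-1.86)^3 ≈ -31.02
i=4: S_4 = 4.82 * (-1.86)^4 ≈ 57.69
i=5: S_5 = 4.82 * (-1.86)^5 ≈ -107.3
The first 6 terms are: [4.82, -8.97, 16.68, -31.02, 57.69, -107.3]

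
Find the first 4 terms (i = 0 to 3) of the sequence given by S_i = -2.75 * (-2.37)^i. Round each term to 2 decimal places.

This is a geometric sequence.
i=0: S_0 = -2.75 * (-2.37)^0 = -2.75
i=1: S_1 = -2.75 * (-2.37)^1 ≈ 6.52
i=2: S_2 = -2.75 * (-2.37)^2 ≈ -15.45
i=3: S_3 = -2.75 * (-2.37)^3 ≈ 36.61
The first 4 terms are: [-2.75, 6.52, -15.45, 36.61]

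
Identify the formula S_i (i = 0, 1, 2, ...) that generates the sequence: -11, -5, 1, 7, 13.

Check differences: -5 - -11 = 6
1 - -5 = 6
Common difference d = 6.
First term a = -11.
Formula: S_i = -11 + 6*i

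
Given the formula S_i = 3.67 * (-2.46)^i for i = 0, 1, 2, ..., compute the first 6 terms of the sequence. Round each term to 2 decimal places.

This is a geometric sequence.
i=0: S_0 = 3.67 * (-2.46)^0 = 3.67
i=1: S_1 = 3.67 * (-2.46)^1 ≈ -9.03
i=2: S_2 = 3.67 * (-2.46)^2 ≈ 22.21
i=3: S_3 = 3.67 * (-2.46)^3 ≈ -54.64
i=4: S_4 = 3.67 * (-2.46)^4 ≈ 134.4
i=5: S_5 = 3.67 * (-2.46)^5 ≈ -330.63
The first 6 terms are: [3.67, -9.03, 22.21, -54.64, 134.4, -330.63]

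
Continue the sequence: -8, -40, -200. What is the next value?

Ratios: -40 / -8 = 5.0
This is a geometric sequence with common ratio r = 5.
Next term = -200 * 5 = -1000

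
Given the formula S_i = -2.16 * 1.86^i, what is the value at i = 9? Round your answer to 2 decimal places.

S_9 = -2.16 * 1.86^9 ≈ -2.16 * 266.4505 ≈ -575.53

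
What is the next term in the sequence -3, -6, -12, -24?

Ratios: -6 / -3 = 2.0
This is a geometric sequence with common ratio r = 2.
Next term = -24 * 2 = -48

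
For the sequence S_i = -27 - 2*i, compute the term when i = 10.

S_10 = -27 + -2*10 = -27 + -20 = -47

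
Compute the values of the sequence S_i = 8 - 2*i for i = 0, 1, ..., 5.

This is an arithmetic sequence.
i=0: S_0 = 8 + -2*0 = 8
i=1: S_1 = 8 + -2*1 = 6
i=2: S_2 = 8 + -2*2 = 4
i=3: S_3 = 8 + -2*3 = 2
i=4: S_4 = 8 + -2*4 = 0
i=5: S_5 = 8 + -2*5 = -2
The first 6 terms are: [8, 6, 4, 2, 0, -2]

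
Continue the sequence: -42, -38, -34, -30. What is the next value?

Differences: -38 - -42 = 4
This is an arithmetic sequence with common difference d = 4.
Next term = -30 + 4 = -26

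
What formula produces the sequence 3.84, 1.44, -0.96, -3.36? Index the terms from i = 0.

Check differences: 1.44 - 3.84 = -2.4
-0.96 - 1.44 = -2.4
Common difference d = -2.4.
First term a = 3.84.
Formula: S_i = 3.84 - 2.40*i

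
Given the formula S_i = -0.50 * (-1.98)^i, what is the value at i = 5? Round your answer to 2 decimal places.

S_5 = -0.5 * (-1.98)^5 ≈ -0.5 * -30.4317 ≈ 15.22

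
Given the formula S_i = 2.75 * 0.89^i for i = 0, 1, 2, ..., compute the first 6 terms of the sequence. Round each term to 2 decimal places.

This is a geometric sequence.
i=0: S_0 = 2.75 * 0.89^0 = 2.75
i=1: S_1 = 2.75 * 0.89^1 ≈ 2.45
i=2: S_2 = 2.75 * 0.89^2 ≈ 2.18
i=3: S_3 = 2.75 * 0.89^3 ≈ 1.94
i=4: S_4 = 2.75 * 0.89^4 ≈ 1.73
i=5: S_5 = 2.75 * 0.89^5 ≈ 1.54
The first 6 terms are: [2.75, 2.45, 2.18, 1.94, 1.73, 1.54]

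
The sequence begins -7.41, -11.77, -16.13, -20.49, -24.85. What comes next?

Differences: -11.77 - -7.41 = -4.36
This is an arithmetic sequence with common difference d = -4.36.
Next term = -24.85 + -4.36 = -29.21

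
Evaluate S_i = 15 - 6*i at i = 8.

S_8 = 15 + -6*8 = 15 + -48 = -33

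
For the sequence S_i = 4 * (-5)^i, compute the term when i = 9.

S_9 = 4 * (-5)^9 = 4 * -1953125 = -7812500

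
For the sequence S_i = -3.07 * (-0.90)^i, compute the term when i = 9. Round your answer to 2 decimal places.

S_9 = -3.07 * (-0.9)^9 ≈ -3.07 * -0.3874 ≈ 1.19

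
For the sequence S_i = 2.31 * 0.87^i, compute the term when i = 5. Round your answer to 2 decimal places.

S_5 = 2.31 * 0.87^5 ≈ 2.31 * 0.4984 ≈ 1.15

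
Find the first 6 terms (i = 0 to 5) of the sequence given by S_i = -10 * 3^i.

This is a geometric sequence.
i=0: S_0 = -10 * 3^0 = -10
i=1: S_1 = -10 * 3^1 = -30
i=2: S_2 = -10 * 3^2 = -90
i=3: S_3 = -10 * 3^3 = -270
i=4: S_4 = -10 * 3^4 = -810
i=5: S_5 = -10 * 3^5 = -2430
The first 6 terms are: [-10, -30, -90, -270, -810, -2430]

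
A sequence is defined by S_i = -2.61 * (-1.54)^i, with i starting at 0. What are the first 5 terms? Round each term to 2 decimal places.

This is a geometric sequence.
i=0: S_0 = -2.61 * (-1.54)^0 = -2.61
i=1: S_1 = -2.61 * (-1.54)^1 ≈ 4.02
i=2: S_2 = -2.61 * (-1.54)^2 ≈ -6.19
i=3: S_3 = -2.61 * (-1.54)^3 ≈ 9.53
i=4: S_4 = -2.61 * (-1.54)^4 ≈ -14.68
The first 5 terms are: [-2.61, 4.02, -6.19, 9.53, -14.68]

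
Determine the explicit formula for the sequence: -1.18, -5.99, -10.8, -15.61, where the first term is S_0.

Check differences: -5.99 - -1.18 = -4.81
-10.8 - -5.99 = -4.81
Common difference d = -4.81.
First term a = -1.18.
Formula: S_i = -1.18 - 4.81*i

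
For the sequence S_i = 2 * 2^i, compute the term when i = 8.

S_8 = 2 * 2^8 = 2 * 256 = 512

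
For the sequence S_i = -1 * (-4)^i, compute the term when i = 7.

S_7 = -1 * (-4)^7 = -1 * -16384 = 16384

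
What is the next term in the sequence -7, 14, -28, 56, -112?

Ratios: 14 / -7 = -2.0
This is a geometric sequence with common ratio r = -2.
Next term = -112 * -2 = 224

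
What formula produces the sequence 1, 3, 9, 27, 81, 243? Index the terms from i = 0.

Check ratios: 3 / 1 = 3.0
Common ratio r = 3.
First term a = 1.
Formula: S_i = 1 * 3^i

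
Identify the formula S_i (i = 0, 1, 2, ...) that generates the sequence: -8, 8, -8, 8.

Check ratios: 8 / -8 = -1.0
Common ratio r = -1.
First term a = -8.
Formula: S_i = -8 * (-1)^i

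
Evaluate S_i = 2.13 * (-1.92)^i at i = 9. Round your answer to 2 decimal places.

S_9 = 2.13 * (-1.92)^9 ≈ 2.13 * -354.5774 ≈ -755.25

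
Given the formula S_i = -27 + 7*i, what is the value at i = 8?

S_8 = -27 + 7*8 = -27 + 56 = 29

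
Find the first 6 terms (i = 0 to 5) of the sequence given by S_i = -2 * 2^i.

This is a geometric sequence.
i=0: S_0 = -2 * 2^0 = -2
i=1: S_1 = -2 * 2^1 = -4
i=2: S_2 = -2 * 2^2 = -8
i=3: S_3 = -2 * 2^3 = -16
i=4: S_4 = -2 * 2^4 = -32
i=5: S_5 = -2 * 2^5 = -64
The first 6 terms are: [-2, -4, -8, -16, -32, -64]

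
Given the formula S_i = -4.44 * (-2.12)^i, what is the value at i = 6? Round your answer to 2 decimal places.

S_6 = -4.44 * (-2.12)^6 ≈ -4.44 * 90.7852 ≈ -403.09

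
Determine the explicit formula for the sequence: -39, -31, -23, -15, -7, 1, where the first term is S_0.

Check differences: -31 - -39 = 8
-23 - -31 = 8
Common difference d = 8.
First term a = -39.
Formula: S_i = -39 + 8*i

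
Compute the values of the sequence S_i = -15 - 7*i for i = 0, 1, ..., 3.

This is an arithmetic sequence.
i=0: S_0 = -15 + -7*0 = -15
i=1: S_1 = -15 + -7*1 = -22
i=2: S_2 = -15 + -7*2 = -29
i=3: S_3 = -15 + -7*3 = -36
The first 4 terms are: [-15, -22, -29, -36]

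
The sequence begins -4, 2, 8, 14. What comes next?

Differences: 2 - -4 = 6
This is an arithmetic sequence with common difference d = 6.
Next term = 14 + 6 = 20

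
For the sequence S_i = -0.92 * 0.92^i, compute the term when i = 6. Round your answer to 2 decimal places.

S_6 = -0.92 * 0.92^6 ≈ -0.92 * 0.6064 ≈ -0.56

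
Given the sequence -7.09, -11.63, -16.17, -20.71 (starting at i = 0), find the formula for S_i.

Check differences: -11.63 - -7.09 = -4.54
-16.17 - -11.63 = -4.54
Common difference d = -4.54.
First term a = -7.09.
Formula: S_i = -7.09 - 4.54*i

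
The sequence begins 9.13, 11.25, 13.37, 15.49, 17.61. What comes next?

Differences: 11.25 - 9.13 = 2.12
This is an arithmetic sequence with common difference d = 2.12.
Next term = 17.61 + 2.12 = 19.73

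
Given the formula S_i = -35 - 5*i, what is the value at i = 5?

S_5 = -35 + -5*5 = -35 + -25 = -60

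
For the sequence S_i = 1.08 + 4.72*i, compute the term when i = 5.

S_5 = 1.08 + 4.72*5 = 1.08 + 23.6 = 24.68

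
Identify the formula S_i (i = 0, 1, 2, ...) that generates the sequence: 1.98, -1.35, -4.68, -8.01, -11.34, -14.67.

Check differences: -1.35 - 1.98 = -3.33
-4.68 - -1.35 = -3.33
Common difference d = -3.33.
First term a = 1.98.
Formula: S_i = 1.98 - 3.33*i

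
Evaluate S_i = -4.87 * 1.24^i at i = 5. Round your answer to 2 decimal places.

S_5 = -4.87 * 1.24^5 ≈ -4.87 * 2.9316 ≈ -14.28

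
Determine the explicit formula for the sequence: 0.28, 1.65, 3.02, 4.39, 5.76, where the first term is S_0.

Check differences: 1.65 - 0.28 = 1.37
3.02 - 1.65 = 1.37
Common difference d = 1.37.
First term a = 0.28.
Formula: S_i = 0.28 + 1.37*i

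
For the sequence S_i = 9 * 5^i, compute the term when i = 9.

S_9 = 9 * 5^9 = 9 * 1953125 = 17578125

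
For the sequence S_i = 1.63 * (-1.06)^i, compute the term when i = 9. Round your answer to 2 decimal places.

S_9 = 1.63 * (-1.06)^9 ≈ 1.63 * -1.6895 ≈ -2.75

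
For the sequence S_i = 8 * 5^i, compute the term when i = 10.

S_10 = 8 * 5^10 = 8 * 9765625 = 78125000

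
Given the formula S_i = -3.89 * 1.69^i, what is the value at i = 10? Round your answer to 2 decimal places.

S_10 = -3.89 * 1.69^10 ≈ -3.89 * 190.0496 ≈ -739.29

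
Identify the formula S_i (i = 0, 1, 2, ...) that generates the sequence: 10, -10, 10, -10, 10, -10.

Check ratios: -10 / 10 = -1.0
Common ratio r = -1.
First term a = 10.
Formula: S_i = 10 * (-1)^i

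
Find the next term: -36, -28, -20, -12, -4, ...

Differences: -28 - -36 = 8
This is an arithmetic sequence with common difference d = 8.
Next term = -4 + 8 = 4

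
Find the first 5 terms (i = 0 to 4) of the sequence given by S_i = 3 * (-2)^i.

This is a geometric sequence.
i=0: S_0 = 3 * (-2)^0 = 3
i=1: S_1 = 3 * (-2)^1 = -6
i=2: S_2 = 3 * (-2)^2 = 12
i=3: S_3 = 3 * (-2)^3 = -24
i=4: S_4 = 3 * (-2)^4 = 48
The first 5 terms are: [3, -6, 12, -24, 48]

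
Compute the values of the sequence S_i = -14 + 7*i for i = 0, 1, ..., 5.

This is an arithmetic sequence.
i=0: S_0 = -14 + 7*0 = -14
i=1: S_1 = -14 + 7*1 = -7
i=2: S_2 = -14 + 7*2 = 0
i=3: S_3 = -14 + 7*3 = 7
i=4: S_4 = -14 + 7*4 = 14
i=5: S_5 = -14 + 7*5 = 21
The first 6 terms are: [-14, -7, 0, 7, 14, 21]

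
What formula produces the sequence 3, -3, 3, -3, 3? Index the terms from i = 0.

Check ratios: -3 / 3 = -1.0
Common ratio r = -1.
First term a = 3.
Formula: S_i = 3 * (-1)^i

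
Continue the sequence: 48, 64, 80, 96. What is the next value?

Differences: 64 - 48 = 16
This is an arithmetic sequence with common difference d = 16.
Next term = 96 + 16 = 112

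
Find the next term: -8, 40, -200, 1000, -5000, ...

Ratios: 40 / -8 = -5.0
This is a geometric sequence with common ratio r = -5.
Next term = -5000 * -5 = 25000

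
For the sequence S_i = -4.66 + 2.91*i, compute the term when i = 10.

S_10 = -4.66 + 2.91*10 = -4.66 + 29.1 = 24.44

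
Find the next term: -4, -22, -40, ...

Differences: -22 - -4 = -18
This is an arithmetic sequence with common difference d = -18.
Next term = -40 + -18 = -58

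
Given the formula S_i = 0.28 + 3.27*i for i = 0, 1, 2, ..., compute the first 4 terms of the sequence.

This is an arithmetic sequence.
i=0: S_0 = 0.28 + 3.27*0 = 0.28
i=1: S_1 = 0.28 + 3.27*1 = 3.55
i=2: S_2 = 0.28 + 3.27*2 = 6.82
i=3: S_3 = 0.28 + 3.27*3 = 10.09
The first 4 terms are: [0.28, 3.55, 6.82, 10.09]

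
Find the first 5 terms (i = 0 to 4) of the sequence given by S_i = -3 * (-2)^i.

This is a geometric sequence.
i=0: S_0 = -3 * (-2)^0 = -3
i=1: S_1 = -3 * (-2)^1 = 6
i=2: S_2 = -3 * (-2)^2 = -12
i=3: S_3 = -3 * (-2)^3 = 24
i=4: S_4 = -3 * (-2)^4 = -48
The first 5 terms are: [-3, 6, -12, 24, -48]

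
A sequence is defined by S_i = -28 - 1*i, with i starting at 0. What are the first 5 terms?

This is an arithmetic sequence.
i=0: S_0 = -28 + -1*0 = -28
i=1: S_1 = -28 + -1*1 = -29
i=2: S_2 = -28 + -1*2 = -30
i=3: S_3 = -28 + -1*3 = -31
i=4: S_4 = -28 + -1*4 = -32
The first 5 terms are: [-28, -29, -30, -31, -32]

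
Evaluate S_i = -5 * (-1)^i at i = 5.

S_5 = -5 * (-1)^5 = -5 * -1 = 5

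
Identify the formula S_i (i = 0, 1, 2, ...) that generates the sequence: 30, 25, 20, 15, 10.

Check differences: 25 - 30 = -5
20 - 25 = -5
Common difference d = -5.
First term a = 30.
Formula: S_i = 30 - 5*i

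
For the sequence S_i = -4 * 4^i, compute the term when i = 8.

S_8 = -4 * 4^8 = -4 * 65536 = -262144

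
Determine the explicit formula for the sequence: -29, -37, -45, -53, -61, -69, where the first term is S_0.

Check differences: -37 - -29 = -8
-45 - -37 = -8
Common difference d = -8.
First term a = -29.
Formula: S_i = -29 - 8*i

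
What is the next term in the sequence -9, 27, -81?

Ratios: 27 / -9 = -3.0
This is a geometric sequence with common ratio r = -3.
Next term = -81 * -3 = 243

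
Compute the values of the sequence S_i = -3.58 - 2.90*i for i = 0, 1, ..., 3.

This is an arithmetic sequence.
i=0: S_0 = -3.58 + -2.9*0 = -3.58
i=1: S_1 = -3.58 + -2.9*1 = -6.48
i=2: S_2 = -3.58 + -2.9*2 = -9.38
i=3: S_3 = -3.58 + -2.9*3 = -12.28
The first 4 terms are: [-3.58, -6.48, -9.38, -12.28]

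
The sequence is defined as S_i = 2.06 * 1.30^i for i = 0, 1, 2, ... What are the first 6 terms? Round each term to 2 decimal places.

This is a geometric sequence.
i=0: S_0 = 2.06 * 1.3^0 = 2.06
i=1: S_1 = 2.06 * 1.3^1 ≈ 2.68
i=2: S_2 = 2.06 * 1.3^2 ≈ 3.48
i=3: S_3 = 2.06 * 1.3^3 ≈ 4.53
i=4: S_4 = 2.06 * 1.3^4 ≈ 5.88
i=5: S_5 = 2.06 * 1.3^5 ≈ 7.65
The first 6 terms are: [2.06, 2.68, 3.48, 4.53, 5.88, 7.65]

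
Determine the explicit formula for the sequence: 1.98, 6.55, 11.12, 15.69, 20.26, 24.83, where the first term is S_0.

Check differences: 6.55 - 1.98 = 4.57
11.12 - 6.55 = 4.57
Common difference d = 4.57.
First term a = 1.98.
Formula: S_i = 1.98 + 4.57*i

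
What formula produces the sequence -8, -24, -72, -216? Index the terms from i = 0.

Check ratios: -24 / -8 = 3.0
Common ratio r = 3.
First term a = -8.
Formula: S_i = -8 * 3^i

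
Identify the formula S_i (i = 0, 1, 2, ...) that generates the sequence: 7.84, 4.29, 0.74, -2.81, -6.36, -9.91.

Check differences: 4.29 - 7.84 = -3.55
0.74 - 4.29 = -3.55
Common difference d = -3.55.
First term a = 7.84.
Formula: S_i = 7.84 - 3.55*i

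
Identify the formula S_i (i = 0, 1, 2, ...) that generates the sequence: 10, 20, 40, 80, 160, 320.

Check ratios: 20 / 10 = 2.0
Common ratio r = 2.
First term a = 10.
Formula: S_i = 10 * 2^i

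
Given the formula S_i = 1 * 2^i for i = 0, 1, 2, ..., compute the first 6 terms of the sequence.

This is a geometric sequence.
i=0: S_0 = 1 * 2^0 = 1
i=1: S_1 = 1 * 2^1 = 2
i=2: S_2 = 1 * 2^2 = 4
i=3: S_3 = 1 * 2^3 = 8
i=4: S_4 = 1 * 2^4 = 16
i=5: S_5 = 1 * 2^5 = 32
The first 6 terms are: [1, 2, 4, 8, 16, 32]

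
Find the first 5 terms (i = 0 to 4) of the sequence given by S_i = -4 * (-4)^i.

This is a geometric sequence.
i=0: S_0 = -4 * (-4)^0 = -4
i=1: S_1 = -4 * (-4)^1 = 16
i=2: S_2 = -4 * (-4)^2 = -64
i=3: S_3 = -4 * (-4)^3 = 256
i=4: S_4 = -4 * (-4)^4 = -1024
The first 5 terms are: [-4, 16, -64, 256, -1024]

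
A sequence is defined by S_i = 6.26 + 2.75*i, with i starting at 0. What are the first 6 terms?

This is an arithmetic sequence.
i=0: S_0 = 6.26 + 2.75*0 = 6.26
i=1: S_1 = 6.26 + 2.75*1 = 9.01
i=2: S_2 = 6.26 + 2.75*2 = 11.76
i=3: S_3 = 6.26 + 2.75*3 = 14.51
i=4: S_4 = 6.26 + 2.75*4 = 17.26
i=5: S_5 = 6.26 + 2.75*5 = 20.01
The first 6 terms are: [6.26, 9.01, 11.76, 14.51, 17.26, 20.01]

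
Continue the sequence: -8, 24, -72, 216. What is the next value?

Ratios: 24 / -8 = -3.0
This is a geometric sequence with common ratio r = -3.
Next term = 216 * -3 = -648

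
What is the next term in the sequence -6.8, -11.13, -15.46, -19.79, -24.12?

Differences: -11.13 - -6.8 = -4.33
This is an arithmetic sequence with common difference d = -4.33.
Next term = -24.12 + -4.33 = -28.45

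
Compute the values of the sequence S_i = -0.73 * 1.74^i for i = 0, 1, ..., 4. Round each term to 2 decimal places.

This is a geometric sequence.
i=0: S_0 = -0.73 * 1.74^0 = -0.73
i=1: S_1 = -0.73 * 1.74^1 ≈ -1.27
i=2: S_2 = -0.73 * 1.74^2 ≈ -2.21
i=3: S_3 = -0.73 * 1.74^3 ≈ -3.85
i=4: S_4 = -0.73 * 1.74^4 ≈ -6.69
The first 5 terms are: [-0.73, -1.27, -2.21, -3.85, -6.69]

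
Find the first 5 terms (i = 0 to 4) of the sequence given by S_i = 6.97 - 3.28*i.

This is an arithmetic sequence.
i=0: S_0 = 6.97 + -3.28*0 = 6.97
i=1: S_1 = 6.97 + -3.28*1 = 3.69
i=2: S_2 = 6.97 + -3.28*2 = 0.41
i=3: S_3 = 6.97 + -3.28*3 = -2.87
i=4: S_4 = 6.97 + -3.28*4 = -6.15
The first 5 terms are: [6.97, 3.69, 0.41, -2.87, -6.15]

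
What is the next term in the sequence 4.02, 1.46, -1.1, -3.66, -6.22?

Differences: 1.46 - 4.02 = -2.56
This is an arithmetic sequence with common difference d = -2.56.
Next term = -6.22 + -2.56 = -8.78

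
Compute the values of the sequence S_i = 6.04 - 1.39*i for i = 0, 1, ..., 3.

This is an arithmetic sequence.
i=0: S_0 = 6.04 + -1.39*0 = 6.04
i=1: S_1 = 6.04 + -1.39*1 = 4.65
i=2: S_2 = 6.04 + -1.39*2 = 3.26
i=3: S_3 = 6.04 + -1.39*3 = 1.87
The first 4 terms are: [6.04, 4.65, 3.26, 1.87]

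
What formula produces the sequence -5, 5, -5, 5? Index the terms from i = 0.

Check ratios: 5 / -5 = -1.0
Common ratio r = -1.
First term a = -5.
Formula: S_i = -5 * (-1)^i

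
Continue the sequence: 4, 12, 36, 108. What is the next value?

Ratios: 12 / 4 = 3.0
This is a geometric sequence with common ratio r = 3.
Next term = 108 * 3 = 324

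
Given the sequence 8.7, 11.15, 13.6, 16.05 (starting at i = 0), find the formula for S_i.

Check differences: 11.15 - 8.7 = 2.45
13.6 - 11.15 = 2.45
Common difference d = 2.45.
First term a = 8.7.
Formula: S_i = 8.70 + 2.45*i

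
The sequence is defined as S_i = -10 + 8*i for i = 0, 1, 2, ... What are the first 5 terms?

This is an arithmetic sequence.
i=0: S_0 = -10 + 8*0 = -10
i=1: S_1 = -10 + 8*1 = -2
i=2: S_2 = -10 + 8*2 = 6
i=3: S_3 = -10 + 8*3 = 14
i=4: S_4 = -10 + 8*4 = 22
The first 5 terms are: [-10, -2, 6, 14, 22]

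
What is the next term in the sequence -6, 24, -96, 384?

Ratios: 24 / -6 = -4.0
This is a geometric sequence with common ratio r = -4.
Next term = 384 * -4 = -1536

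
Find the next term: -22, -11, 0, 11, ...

Differences: -11 - -22 = 11
This is an arithmetic sequence with common difference d = 11.
Next term = 11 + 11 = 22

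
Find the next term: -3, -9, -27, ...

Ratios: -9 / -3 = 3.0
This is a geometric sequence with common ratio r = 3.
Next term = -27 * 3 = -81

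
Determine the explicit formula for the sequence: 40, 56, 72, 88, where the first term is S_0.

Check differences: 56 - 40 = 16
72 - 56 = 16
Common difference d = 16.
First term a = 40.
Formula: S_i = 40 + 16*i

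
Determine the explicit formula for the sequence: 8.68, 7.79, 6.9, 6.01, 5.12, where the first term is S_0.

Check differences: 7.79 - 8.68 = -0.89
6.9 - 7.79 = -0.89
Common difference d = -0.89.
First term a = 8.68.
Formula: S_i = 8.68 - 0.89*i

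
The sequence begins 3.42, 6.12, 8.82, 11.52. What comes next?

Differences: 6.12 - 3.42 = 2.7
This is an arithmetic sequence with common difference d = 2.7.
Next term = 11.52 + 2.7 = 14.22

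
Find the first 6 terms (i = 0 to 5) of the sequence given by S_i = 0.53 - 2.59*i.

This is an arithmetic sequence.
i=0: S_0 = 0.53 + -2.59*0 = 0.53
i=1: S_1 = 0.53 + -2.59*1 = -2.06
i=2: S_2 = 0.53 + -2.59*2 = -4.65
i=3: S_3 = 0.53 + -2.59*3 = -7.24
i=4: S_4 = 0.53 + -2.59*4 = -9.83
i=5: S_5 = 0.53 + -2.59*5 = -12.42
The first 6 terms are: [0.53, -2.06, -4.65, -7.24, -9.83, -12.42]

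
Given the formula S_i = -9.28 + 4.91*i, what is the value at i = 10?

S_10 = -9.28 + 4.91*10 = -9.28 + 49.1 = 39.82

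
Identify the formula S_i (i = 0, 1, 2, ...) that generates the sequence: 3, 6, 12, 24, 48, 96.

Check ratios: 6 / 3 = 2.0
Common ratio r = 2.
First term a = 3.
Formula: S_i = 3 * 2^i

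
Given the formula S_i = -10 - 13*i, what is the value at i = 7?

S_7 = -10 + -13*7 = -10 + -91 = -101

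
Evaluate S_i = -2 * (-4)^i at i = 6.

S_6 = -2 * (-4)^6 = -2 * 4096 = -8192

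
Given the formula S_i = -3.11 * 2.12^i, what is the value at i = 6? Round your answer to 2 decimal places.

S_6 = -3.11 * 2.12^6 ≈ -3.11 * 90.7852 ≈ -282.34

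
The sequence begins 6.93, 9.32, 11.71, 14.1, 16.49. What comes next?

Differences: 9.32 - 6.93 = 2.39
This is an arithmetic sequence with common difference d = 2.39.
Next term = 16.49 + 2.39 = 18.88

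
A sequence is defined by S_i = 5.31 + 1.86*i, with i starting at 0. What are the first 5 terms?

This is an arithmetic sequence.
i=0: S_0 = 5.31 + 1.86*0 = 5.31
i=1: S_1 = 5.31 + 1.86*1 = 7.17
i=2: S_2 = 5.31 + 1.86*2 = 9.03
i=3: S_3 = 5.31 + 1.86*3 = 10.89
i=4: S_4 = 5.31 + 1.86*4 = 12.75
The first 5 terms are: [5.31, 7.17, 9.03, 10.89, 12.75]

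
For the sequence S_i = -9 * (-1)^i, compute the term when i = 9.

S_9 = -9 * (-1)^9 = -9 * -1 = 9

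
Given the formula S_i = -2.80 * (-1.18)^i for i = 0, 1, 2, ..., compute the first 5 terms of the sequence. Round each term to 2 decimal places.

This is a geometric sequence.
i=0: S_0 = -2.8 * (-1.18)^0 = -2.8
i=1: S_1 = -2.8 * (-1.18)^1 ≈ 3.3
i=2: S_2 = -2.8 * (-1.18)^2 ≈ -3.9
i=3: S_3 = -2.8 * (-1.18)^3 ≈ 4.6
i=4: S_4 = -2.8 * (-1.18)^4 ≈ -5.43
The first 5 terms are: [-2.8, 3.3, -3.9, 4.6, -5.43]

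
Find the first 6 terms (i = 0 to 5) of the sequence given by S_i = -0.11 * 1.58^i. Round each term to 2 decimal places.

This is a geometric sequence.
i=0: S_0 = -0.11 * 1.58^0 = -0.11
i=1: S_1 = -0.11 * 1.58^1 ≈ -0.17
i=2: S_2 = -0.11 * 1.58^2 ≈ -0.27
i=3: S_3 = -0.11 * 1.58^3 ≈ -0.43
i=4: S_4 = -0.11 * 1.58^4 ≈ -0.69
i=5: S_5 = -0.11 * 1.58^5 ≈ -1.08
The first 6 terms are: [-0.11, -0.17, -0.27, -0.43, -0.69, -1.08]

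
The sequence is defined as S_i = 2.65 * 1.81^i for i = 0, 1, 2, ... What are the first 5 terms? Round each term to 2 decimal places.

This is a geometric sequence.
i=0: S_0 = 2.65 * 1.81^0 = 2.65
i=1: S_1 = 2.65 * 1.81^1 ≈ 4.8
i=2: S_2 = 2.65 * 1.81^2 ≈ 8.68
i=3: S_3 = 2.65 * 1.81^3 ≈ 15.71
i=4: S_4 = 2.65 * 1.81^4 ≈ 28.44
The first 5 terms are: [2.65, 4.8, 8.68, 15.71, 28.44]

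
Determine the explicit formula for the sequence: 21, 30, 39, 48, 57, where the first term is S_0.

Check differences: 30 - 21 = 9
39 - 30 = 9
Common difference d = 9.
First term a = 21.
Formula: S_i = 21 + 9*i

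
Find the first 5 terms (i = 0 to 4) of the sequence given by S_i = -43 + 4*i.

This is an arithmetic sequence.
i=0: S_0 = -43 + 4*0 = -43
i=1: S_1 = -43 + 4*1 = -39
i=2: S_2 = -43 + 4*2 = -35
i=3: S_3 = -43 + 4*3 = -31
i=4: S_4 = -43 + 4*4 = -27
The first 5 terms are: [-43, -39, -35, -31, -27]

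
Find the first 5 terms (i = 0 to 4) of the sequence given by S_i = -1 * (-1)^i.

This is a geometric sequence.
i=0: S_0 = -1 * (-1)^0 = -1
i=1: S_1 = -1 * (-1)^1 = 1
i=2: S_2 = -1 * (-1)^2 = -1
i=3: S_3 = -1 * (-1)^3 = 1
i=4: S_4 = -1 * (-1)^4 = -1
The first 5 terms are: [-1, 1, -1, 1, -1]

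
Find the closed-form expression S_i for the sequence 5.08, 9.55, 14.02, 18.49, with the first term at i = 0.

Check differences: 9.55 - 5.08 = 4.47
14.02 - 9.55 = 4.47
Common difference d = 4.47.
First term a = 5.08.
Formula: S_i = 5.08 + 4.47*i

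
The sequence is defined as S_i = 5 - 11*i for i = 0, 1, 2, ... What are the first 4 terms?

This is an arithmetic sequence.
i=0: S_0 = 5 + -11*0 = 5
i=1: S_1 = 5 + -11*1 = -6
i=2: S_2 = 5 + -11*2 = -17
i=3: S_3 = 5 + -11*3 = -28
The first 4 terms are: [5, -6, -17, -28]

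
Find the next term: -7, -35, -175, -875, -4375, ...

Ratios: -35 / -7 = 5.0
This is a geometric sequence with common ratio r = 5.
Next term = -4375 * 5 = -21875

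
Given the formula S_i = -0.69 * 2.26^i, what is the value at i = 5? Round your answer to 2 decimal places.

S_5 = -0.69 * 2.26^5 ≈ -0.69 * 58.9579 ≈ -40.68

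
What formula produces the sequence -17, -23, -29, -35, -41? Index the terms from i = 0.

Check differences: -23 - -17 = -6
-29 - -23 = -6
Common difference d = -6.
First term a = -17.
Formula: S_i = -17 - 6*i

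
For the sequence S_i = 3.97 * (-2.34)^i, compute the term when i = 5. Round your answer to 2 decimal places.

S_5 = 3.97 * (-2.34)^5 ≈ 3.97 * -70.1583 ≈ -278.53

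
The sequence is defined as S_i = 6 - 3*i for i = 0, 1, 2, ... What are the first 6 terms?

This is an arithmetic sequence.
i=0: S_0 = 6 + -3*0 = 6
i=1: S_1 = 6 + -3*1 = 3
i=2: S_2 = 6 + -3*2 = 0
i=3: S_3 = 6 + -3*3 = -3
i=4: S_4 = 6 + -3*4 = -6
i=5: S_5 = 6 + -3*5 = -9
The first 6 terms are: [6, 3, 0, -3, -6, -9]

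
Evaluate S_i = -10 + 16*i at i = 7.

S_7 = -10 + 16*7 = -10 + 112 = 102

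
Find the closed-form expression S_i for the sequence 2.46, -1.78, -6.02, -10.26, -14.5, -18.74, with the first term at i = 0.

Check differences: -1.78 - 2.46 = -4.24
-6.02 - -1.78 = -4.24
Common difference d = -4.24.
First term a = 2.46.
Formula: S_i = 2.46 - 4.24*i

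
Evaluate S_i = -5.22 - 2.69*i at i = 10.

S_10 = -5.22 + -2.69*10 = -5.22 + -26.9 = -32.12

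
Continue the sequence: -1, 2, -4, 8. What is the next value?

Ratios: 2 / -1 = -2.0
This is a geometric sequence with common ratio r = -2.
Next term = 8 * -2 = -16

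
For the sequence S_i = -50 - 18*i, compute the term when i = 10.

S_10 = -50 + -18*10 = -50 + -180 = -230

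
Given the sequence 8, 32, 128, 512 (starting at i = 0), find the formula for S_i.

Check ratios: 32 / 8 = 4.0
Common ratio r = 4.
First term a = 8.
Formula: S_i = 8 * 4^i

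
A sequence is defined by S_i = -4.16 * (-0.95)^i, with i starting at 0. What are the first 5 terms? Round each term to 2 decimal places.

This is a geometric sequence.
i=0: S_0 = -4.16 * (-0.95)^0 = -4.16
i=1: S_1 = -4.16 * (-0.95)^1 ≈ 3.95
i=2: S_2 = -4.16 * (-0.95)^2 ≈ -3.75
i=3: S_3 = -4.16 * (-0.95)^3 ≈ 3.57
i=4: S_4 = -4.16 * (-0.95)^4 ≈ -3.39
The first 5 terms are: [-4.16, 3.95, -3.75, 3.57, -3.39]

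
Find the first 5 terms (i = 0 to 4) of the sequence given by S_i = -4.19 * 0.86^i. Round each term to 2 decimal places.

This is a geometric sequence.
i=0: S_0 = -4.19 * 0.86^0 = -4.19
i=1: S_1 = -4.19 * 0.86^1 ≈ -3.6
i=2: S_2 = -4.19 * 0.86^2 ≈ -3.1
i=3: S_3 = -4.19 * 0.86^3 ≈ -2.67
i=4: S_4 = -4.19 * 0.86^4 ≈ -2.29
The first 5 terms are: [-4.19, -3.6, -3.1, -2.67, -2.29]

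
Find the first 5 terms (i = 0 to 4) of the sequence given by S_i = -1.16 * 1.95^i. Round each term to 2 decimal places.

This is a geometric sequence.
i=0: S_0 = -1.16 * 1.95^0 = -1.16
i=1: S_1 = -1.16 * 1.95^1 ≈ -2.26
i=2: S_2 = -1.16 * 1.95^2 ≈ -4.41
i=3: S_3 = -1.16 * 1.95^3 ≈ -8.6
i=4: S_4 = -1.16 * 1.95^4 ≈ -16.77
The first 5 terms are: [-1.16, -2.26, -4.41, -8.6, -16.77]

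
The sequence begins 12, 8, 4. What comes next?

Differences: 8 - 12 = -4
This is an arithmetic sequence with common difference d = -4.
Next term = 4 + -4 = 0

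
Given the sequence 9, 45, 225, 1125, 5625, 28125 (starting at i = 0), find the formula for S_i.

Check ratios: 45 / 9 = 5.0
Common ratio r = 5.
First term a = 9.
Formula: S_i = 9 * 5^i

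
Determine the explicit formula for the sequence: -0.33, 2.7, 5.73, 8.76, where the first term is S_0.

Check differences: 2.7 - -0.33 = 3.03
5.73 - 2.7 = 3.03
Common difference d = 3.03.
First term a = -0.33.
Formula: S_i = -0.33 + 3.03*i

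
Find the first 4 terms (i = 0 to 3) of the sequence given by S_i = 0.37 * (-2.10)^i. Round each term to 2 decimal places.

This is a geometric sequence.
i=0: S_0 = 0.37 * (-2.1)^0 = 0.37
i=1: S_1 = 0.37 * (-2.1)^1 ≈ -0.78
i=2: S_2 = 0.37 * (-2.1)^2 ≈ 1.63
i=3: S_3 = 0.37 * (-2.1)^3 ≈ -3.43
The first 4 terms are: [0.37, -0.78, 1.63, -3.43]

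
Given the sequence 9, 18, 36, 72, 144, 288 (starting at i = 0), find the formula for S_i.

Check ratios: 18 / 9 = 2.0
Common ratio r = 2.
First term a = 9.
Formula: S_i = 9 * 2^i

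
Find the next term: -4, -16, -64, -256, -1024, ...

Ratios: -16 / -4 = 4.0
This is a geometric sequence with common ratio r = 4.
Next term = -1024 * 4 = -4096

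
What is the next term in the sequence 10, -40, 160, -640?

Ratios: -40 / 10 = -4.0
This is a geometric sequence with common ratio r = -4.
Next term = -640 * -4 = 2560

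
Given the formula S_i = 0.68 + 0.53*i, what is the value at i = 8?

S_8 = 0.68 + 0.53*8 = 0.68 + 4.24 = 4.92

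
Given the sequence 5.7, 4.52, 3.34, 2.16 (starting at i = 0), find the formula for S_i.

Check differences: 4.52 - 5.7 = -1.18
3.34 - 4.52 = -1.18
Common difference d = -1.18.
First term a = 5.7.
Formula: S_i = 5.70 - 1.18*i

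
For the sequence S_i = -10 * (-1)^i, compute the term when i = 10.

S_10 = -10 * (-1)^10 = -10 * 1 = -10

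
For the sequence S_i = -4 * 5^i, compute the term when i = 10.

S_10 = -4 * 5^10 = -4 * 9765625 = -39062500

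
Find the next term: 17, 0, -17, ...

Differences: 0 - 17 = -17
This is an arithmetic sequence with common difference d = -17.
Next term = -17 + -17 = -34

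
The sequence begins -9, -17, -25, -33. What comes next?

Differences: -17 - -9 = -8
This is an arithmetic sequence with common difference d = -8.
Next term = -33 + -8 = -41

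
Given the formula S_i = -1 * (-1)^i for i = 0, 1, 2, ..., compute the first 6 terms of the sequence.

This is a geometric sequence.
i=0: S_0 = -1 * (-1)^0 = -1
i=1: S_1 = -1 * (-1)^1 = 1
i=2: S_2 = -1 * (-1)^2 = -1
i=3: S_3 = -1 * (-1)^3 = 1
i=4: S_4 = -1 * (-1)^4 = -1
i=5: S_5 = -1 * (-1)^5 = 1
The first 6 terms are: [-1, 1, -1, 1, -1, 1]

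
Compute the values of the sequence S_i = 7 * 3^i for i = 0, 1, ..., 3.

This is a geometric sequence.
i=0: S_0 = 7 * 3^0 = 7
i=1: S_1 = 7 * 3^1 = 21
i=2: S_2 = 7 * 3^2 = 63
i=3: S_3 = 7 * 3^3 = 189
The first 4 terms are: [7, 21, 63, 189]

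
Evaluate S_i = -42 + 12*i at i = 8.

S_8 = -42 + 12*8 = -42 + 96 = 54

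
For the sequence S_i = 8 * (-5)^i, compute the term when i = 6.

S_6 = 8 * (-5)^6 = 8 * 15625 = 125000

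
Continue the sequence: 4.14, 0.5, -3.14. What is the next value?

Differences: 0.5 - 4.14 = -3.64
This is an arithmetic sequence with common difference d = -3.64.
Next term = -3.14 + -3.64 = -6.78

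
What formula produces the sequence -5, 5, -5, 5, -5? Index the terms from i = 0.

Check ratios: 5 / -5 = -1.0
Common ratio r = -1.
First term a = -5.
Formula: S_i = -5 * (-1)^i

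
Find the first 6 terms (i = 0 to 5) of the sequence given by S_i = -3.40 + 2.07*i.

This is an arithmetic sequence.
i=0: S_0 = -3.4 + 2.07*0 = -3.4
i=1: S_1 = -3.4 + 2.07*1 = -1.33
i=2: S_2 = -3.4 + 2.07*2 = 0.74
i=3: S_3 = -3.4 + 2.07*3 = 2.81
i=4: S_4 = -3.4 + 2.07*4 = 4.88
i=5: S_5 = -3.4 + 2.07*5 = 6.95
The first 6 terms are: [-3.4, -1.33, 0.74, 2.81, 4.88, 6.95]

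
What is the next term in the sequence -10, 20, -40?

Ratios: 20 / -10 = -2.0
This is a geometric sequence with common ratio r = -2.
Next term = -40 * -2 = 80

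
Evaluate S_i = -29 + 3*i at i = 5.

S_5 = -29 + 3*5 = -29 + 15 = -14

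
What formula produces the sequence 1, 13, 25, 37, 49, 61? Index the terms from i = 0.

Check differences: 13 - 1 = 12
25 - 13 = 12
Common difference d = 12.
First term a = 1.
Formula: S_i = 1 + 12*i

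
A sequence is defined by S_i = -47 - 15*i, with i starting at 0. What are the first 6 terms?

This is an arithmetic sequence.
i=0: S_0 = -47 + -15*0 = -47
i=1: S_1 = -47 + -15*1 = -62
i=2: S_2 = -47 + -15*2 = -77
i=3: S_3 = -47 + -15*3 = -92
i=4: S_4 = -47 + -15*4 = -107
i=5: S_5 = -47 + -15*5 = -122
The first 6 terms are: [-47, -62, -77, -92, -107, -122]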